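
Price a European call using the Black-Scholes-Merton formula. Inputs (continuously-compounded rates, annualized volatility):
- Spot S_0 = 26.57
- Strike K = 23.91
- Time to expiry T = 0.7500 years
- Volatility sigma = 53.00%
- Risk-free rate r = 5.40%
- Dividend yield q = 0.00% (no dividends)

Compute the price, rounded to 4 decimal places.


d1 = (ln(S/K) + (r - q + 0.5*sigma^2) * T) / (sigma * sqrt(T)) = 0.54755350
d2 = d1 - sigma * sqrt(T) = 0.08856004
exp(-rT) = 0.96030916; exp(-qT) = 1.00000000
C = S_0 * exp(-qT) * N(d1) - K * exp(-rT) * N(d2)
N(d1) = 0.70800074; N(d2) = 0.53528422
C = 26.5700 * 1.00000000 * 0.70800074 - 23.9100 * 0.96030916 * 0.53528422 = 6.5209

Answer: Price = 6.5209


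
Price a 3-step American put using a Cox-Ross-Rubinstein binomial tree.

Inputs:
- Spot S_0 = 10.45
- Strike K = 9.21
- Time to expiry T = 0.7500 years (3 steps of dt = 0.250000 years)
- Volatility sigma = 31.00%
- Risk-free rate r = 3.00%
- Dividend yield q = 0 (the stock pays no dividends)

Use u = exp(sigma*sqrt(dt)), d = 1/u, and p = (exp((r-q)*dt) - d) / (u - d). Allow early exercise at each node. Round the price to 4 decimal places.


Answer: Price = V(0,0) = 0.4684

Derivation:
dt = T/N = 0.250000
u = exp(sigma*sqrt(dt)) = 1.167658; d = 1/u = 0.856415
p = (exp((r-q)*dt) - d) / (u - d) = 0.485515
Discount per step: exp(-r*dt) = 0.992528
Stock lattice S(k, i) with i counting down-moves:
  k=0: S(0,0) = 10.4500
  k=1: S(1,0) = 12.2020; S(1,1) = 8.9495
  k=2: S(2,0) = 14.2478; S(2,1) = 10.4500; S(2,2) = 7.6645
  k=3: S(3,0) = 16.6365; S(3,1) = 12.2020; S(3,2) = 8.9495; S(3,3) = 6.5640
Terminal payoffs V(N, i) = max(K - S_T, 0):
  V(3,0) = 0.000000; V(3,1) = 0.000000; V(3,2) = 0.260461; V(3,3) = 2.645988
Backward induction: V(k, i) = exp(-r*dt) * [p * V(k+1, i) + (1-p) * V(k+1, i+1)]; then take max(V_cont, immediate exercise) for American.
  V(2,0) = exp(-r*dt) * [p*0.000000 + (1-p)*0.000000] = 0.000000; exercise = 0.000000; V(2,0) = max -> 0.000000
  V(2,1) = exp(-r*dt) * [p*0.000000 + (1-p)*0.260461] = 0.133002; exercise = 0.000000; V(2,1) = max -> 0.133002
  V(2,2) = exp(-r*dt) * [p*0.260461 + (1-p)*2.645988] = 1.476663; exercise = 1.545479; V(2,2) = max -> 1.545479
  V(1,0) = exp(-r*dt) * [p*0.000000 + (1-p)*0.133002] = 0.067916; exercise = 0.000000; V(1,0) = max -> 0.067916
  V(1,1) = exp(-r*dt) * [p*0.133002 + (1-p)*1.545479] = 0.853277; exercise = 0.260461; V(1,1) = max -> 0.853277
  V(0,0) = exp(-r*dt) * [p*0.067916 + (1-p)*0.853277] = 0.468446; exercise = 0.000000; V(0,0) = max -> 0.468446


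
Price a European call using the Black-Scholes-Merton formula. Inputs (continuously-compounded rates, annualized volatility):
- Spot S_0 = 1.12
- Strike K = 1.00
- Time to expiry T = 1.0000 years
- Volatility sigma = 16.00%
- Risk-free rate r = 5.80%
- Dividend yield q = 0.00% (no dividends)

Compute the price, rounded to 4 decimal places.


Answer: Price = 0.1883

Derivation:
d1 = (ln(S/K) + (r - q + 0.5*sigma^2) * T) / (sigma * sqrt(T)) = 1.15080428
d2 = d1 - sigma * sqrt(T) = 0.99080428
exp(-rT) = 0.94364995; exp(-qT) = 1.00000000
C = S_0 * exp(-qT) * N(d1) - K * exp(-rT) * N(d2)
N(d1) = 0.87509362; N(d2) = 0.83910942
C = 1.1200 * 1.00000000 * 0.87509362 - 1.0000 * 0.94364995 * 0.83910942 = 0.1883


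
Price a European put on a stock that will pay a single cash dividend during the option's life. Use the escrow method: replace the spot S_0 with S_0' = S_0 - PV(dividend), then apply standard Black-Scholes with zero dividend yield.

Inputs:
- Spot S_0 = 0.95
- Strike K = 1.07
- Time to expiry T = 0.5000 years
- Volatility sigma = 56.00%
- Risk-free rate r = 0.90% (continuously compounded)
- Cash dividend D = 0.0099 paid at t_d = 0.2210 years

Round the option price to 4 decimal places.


PV(D) = D * exp(-r * t_d) = 0.0099 * 0.99801298 = 0.00988033
S_0' = S_0 - PV(D) = 0.9500 - 0.00988033 = 0.94011967
d1 = (ln(S_0'/K) + (r + sigma^2/2)*T) / (sigma*sqrt(T)) = -0.11744728
d2 = d1 - sigma*sqrt(T) = -0.51342708
exp(-rT) = 0.99551011
N(-d1) = 0.54674719; N(-d2) = 0.69617370
P = K * exp(-rT) * N(-d2) - S_0' * N(-d1) = 1.0700 * 0.99551011 * 0.69617370 - 0.94011967 * 0.54674719 = 0.2276

Answer: Price = 0.2276


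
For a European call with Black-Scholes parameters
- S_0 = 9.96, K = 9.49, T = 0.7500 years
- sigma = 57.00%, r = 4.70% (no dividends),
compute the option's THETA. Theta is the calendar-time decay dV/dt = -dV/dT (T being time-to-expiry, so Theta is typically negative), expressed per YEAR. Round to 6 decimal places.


Answer: Theta = -1.401156

Derivation:
d1 = 0.4161499393; d2 = -0.0774845408
phi(d1) = 0.3658510780; exp(-qT) = 1.0000000000; exp(-rT) = 0.9653640451
Theta = -S*exp(-qT)*phi(d1)*sigma/(2*sqrt(T)) - r*K*exp(-rT)*N(d2) + q*S*exp(-qT)*N(d1)
N(d1) = 0.6613498556; N(d2) = 0.4691190445; sqrt(T) = 0.8660254038
Term 1 = -9.9600 * 1.0000000000 * 0.3658510780 * 0.5700 / (2 * 0.8660254038) = -1.1991621325
Term 2 = -0.0470 * 9.4900 * 0.9653640451 * 0.4691190445 = -0.2019938998
Term 3 = 0 (no dividend yield, q = 0)
Theta = -1.1991621325 + (-0.2019938998) + (0.0000000000) = -1.401156


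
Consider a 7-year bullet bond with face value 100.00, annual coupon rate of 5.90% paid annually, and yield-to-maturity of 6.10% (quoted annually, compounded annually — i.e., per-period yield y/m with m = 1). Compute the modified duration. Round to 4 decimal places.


Coupon per period c = face * coupon_rate / m = 5.900000
Periods per year m = 1; per-period yield y/m = 0.061000
Number of cashflows N = 7
Cashflows (t years, CF_t, discount factor 1/(1+y/m)^(m*t), PV):
  t = 1.0000: CF_t = 5.900000, DF = 0.942507, PV = 5.560792
  t = 2.0000: CF_t = 5.900000, DF = 0.888320, PV = 5.241085
  t = 3.0000: CF_t = 5.900000, DF = 0.837247, PV = 4.939760
  t = 4.0000: CF_t = 5.900000, DF = 0.789112, PV = 4.655759
  t = 5.0000: CF_t = 5.900000, DF = 0.743743, PV = 4.388086
  t = 6.0000: CF_t = 5.900000, DF = 0.700983, PV = 4.135802
  t = 7.0000: CF_t = 105.900000, DF = 0.660682, PV = 69.966198
Price P = sum_t PV_t = 98.887481
First compute Macaulay numerator sum_t t * PV_t:
  t * PV_t at t = 1.0000: 5.560792
  t * PV_t at t = 2.0000: 10.482171
  t * PV_t at t = 3.0000: 14.819280
  t * PV_t at t = 4.0000: 18.623035
  t * PV_t at t = 5.0000: 21.940428
  t * PV_t at t = 6.0000: 24.814810
  t * PV_t at t = 7.0000: 489.763384
Macaulay duration D = 586.003900 / 98.887481 = 5.925966
Modified duration = D / (1 + y/m) = 5.925966 / (1 + 0.061000) = 5.585265

Answer: Modified duration = 5.5853


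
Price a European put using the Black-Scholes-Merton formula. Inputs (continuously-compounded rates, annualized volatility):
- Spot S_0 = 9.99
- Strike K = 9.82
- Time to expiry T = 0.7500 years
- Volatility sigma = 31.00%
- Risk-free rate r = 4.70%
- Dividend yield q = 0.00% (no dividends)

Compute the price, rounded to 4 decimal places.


d1 = (ln(S/K) + (r - q + 0.5*sigma^2) * T) / (sigma * sqrt(T)) = 0.32946575
d2 = d1 - sigma * sqrt(T) = 0.06099788
exp(-rT) = 0.96536405; exp(-qT) = 1.00000000
P = K * exp(-rT) * N(-d2) - S_0 * exp(-qT) * N(-d1)
N(-d1) = 0.37090184; N(-d2) = 0.47568045
P = 9.8200 * 0.96536405 * 0.47568045 - 9.9900 * 1.00000000 * 0.37090184 = 0.8041

Answer: Price = 0.8041


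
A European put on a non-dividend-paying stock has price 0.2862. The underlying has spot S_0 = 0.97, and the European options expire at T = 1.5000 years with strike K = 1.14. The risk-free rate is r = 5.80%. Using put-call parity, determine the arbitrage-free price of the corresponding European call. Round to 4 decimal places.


Put-call parity: C - P = S_0 * exp(-qT) - K * exp(-rT).
S_0 * exp(-qT) = 0.9700 * 1.00000000 = 0.97000000
K * exp(-rT) = 1.1400 * 0.91667710 = 1.04501189
C = P + S*exp(-qT) - K*exp(-rT)
C = 0.2862 + 0.97000000 - 1.04501189 = 0.2112

Answer: Call price = 0.2112


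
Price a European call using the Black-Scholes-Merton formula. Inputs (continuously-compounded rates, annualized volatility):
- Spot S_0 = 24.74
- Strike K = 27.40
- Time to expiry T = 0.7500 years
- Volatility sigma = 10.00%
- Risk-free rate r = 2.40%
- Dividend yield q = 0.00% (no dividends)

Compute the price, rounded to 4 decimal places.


d1 = (ln(S/K) + (r - q + 0.5*sigma^2) * T) / (sigma * sqrt(T)) = -0.92805183
d2 = d1 - sigma * sqrt(T) = -1.01465437
exp(-rT) = 0.98216103; exp(-qT) = 1.00000000
C = S_0 * exp(-qT) * N(d1) - K * exp(-rT) * N(d2)
N(d1) = 0.17669034; N(d2) = 0.15513531
C = 24.7400 * 1.00000000 * 0.17669034 - 27.4000 * 0.98216103 * 0.15513531 = 0.1964

Answer: Price = 0.1964


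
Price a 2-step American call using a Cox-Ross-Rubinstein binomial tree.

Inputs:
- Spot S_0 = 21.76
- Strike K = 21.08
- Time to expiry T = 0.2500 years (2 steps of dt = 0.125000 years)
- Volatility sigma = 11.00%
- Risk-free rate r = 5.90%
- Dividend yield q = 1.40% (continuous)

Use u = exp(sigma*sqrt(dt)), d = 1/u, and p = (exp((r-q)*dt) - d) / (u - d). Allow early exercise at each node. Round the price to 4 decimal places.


dt = T/N = 0.125000
u = exp(sigma*sqrt(dt)) = 1.039657; d = 1/u = 0.961856
p = (exp((r-q)*dt) - d) / (u - d) = 0.562782
Discount per step: exp(-r*dt) = 0.992652
Stock lattice S(k, i) with i counting down-moves:
  k=0: S(0,0) = 21.7600
  k=1: S(1,0) = 22.6229; S(1,1) = 20.9300
  k=2: S(2,0) = 23.5201; S(2,1) = 21.7600; S(2,2) = 20.1316
Terminal payoffs V(N, i) = max(S_T - K, 0):
  V(2,0) = 2.440095; V(2,1) = 0.680000; V(2,2) = 0.000000
Backward induction: V(k, i) = exp(-r*dt) * [p * V(k+1, i) + (1-p) * V(k+1, i+1)]; then take max(V_cont, immediate exercise) for American.
  V(1,0) = exp(-r*dt) * [p*2.440095 + (1-p)*0.680000] = 1.658274; exercise = 1.542937; V(1,0) = max -> 1.658274
  V(1,1) = exp(-r*dt) * [p*0.680000 + (1-p)*0.000000] = 0.379880; exercise = 0.000000; V(1,1) = max -> 0.379880
  V(0,0) = exp(-r*dt) * [p*1.658274 + (1-p)*0.379880] = 1.091259; exercise = 0.680000; V(0,0) = max -> 1.091259

Answer: Price = V(0,0) = 1.0913


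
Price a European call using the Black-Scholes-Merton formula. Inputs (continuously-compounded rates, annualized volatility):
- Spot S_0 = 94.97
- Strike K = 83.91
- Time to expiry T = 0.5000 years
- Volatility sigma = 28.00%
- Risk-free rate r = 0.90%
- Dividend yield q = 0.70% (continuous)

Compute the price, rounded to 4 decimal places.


d1 = (ln(S/K) + (r - q + 0.5*sigma^2) * T) / (sigma * sqrt(T)) = 0.72941224
d2 = d1 - sigma * sqrt(T) = 0.53142235
exp(-rT) = 0.99551011; exp(-qT) = 0.99650612
C = S_0 * exp(-qT) * N(d1) - K * exp(-rT) * N(d2)
N(d1) = 0.76712523; N(d2) = 0.70243693
C = 94.9700 * 0.99650612 * 0.76712523 - 83.9100 * 0.99551011 * 0.70243693 = 13.9225

Answer: Price = 13.9225


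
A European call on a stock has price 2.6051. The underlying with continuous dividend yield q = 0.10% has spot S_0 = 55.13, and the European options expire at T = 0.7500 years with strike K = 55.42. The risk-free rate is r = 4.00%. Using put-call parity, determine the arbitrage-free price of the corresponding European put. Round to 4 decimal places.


Answer: Put price = 1.2985

Derivation:
Put-call parity: C - P = S_0 * exp(-qT) - K * exp(-rT).
S_0 * exp(-qT) = 55.1300 * 0.99925028 = 55.08866800
K * exp(-rT) = 55.4200 * 0.97044553 = 53.78209147
P = C - S*exp(-qT) + K*exp(-rT)
P = 2.6051 - 55.08866800 + 53.78209147 = 1.2985


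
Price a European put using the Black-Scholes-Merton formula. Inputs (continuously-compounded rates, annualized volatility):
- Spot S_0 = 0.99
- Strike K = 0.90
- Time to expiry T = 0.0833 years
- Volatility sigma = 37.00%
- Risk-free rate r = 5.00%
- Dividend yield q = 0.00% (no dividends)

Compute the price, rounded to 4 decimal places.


Answer: Price = 0.0095

Derivation:
d1 = (ln(S/K) + (r - q + 0.5*sigma^2) * T) / (sigma * sqrt(T)) = 0.98491062
d2 = d1 - sigma * sqrt(T) = 0.87812219
exp(-rT) = 0.99584366; exp(-qT) = 1.00000000
P = K * exp(-rT) * N(-d2) - S_0 * exp(-qT) * N(-d1)
N(-d1) = 0.16233399; N(-d2) = 0.18993871
P = 0.9000 * 0.99584366 * 0.18993871 - 0.9900 * 1.00000000 * 0.16233399 = 0.0095


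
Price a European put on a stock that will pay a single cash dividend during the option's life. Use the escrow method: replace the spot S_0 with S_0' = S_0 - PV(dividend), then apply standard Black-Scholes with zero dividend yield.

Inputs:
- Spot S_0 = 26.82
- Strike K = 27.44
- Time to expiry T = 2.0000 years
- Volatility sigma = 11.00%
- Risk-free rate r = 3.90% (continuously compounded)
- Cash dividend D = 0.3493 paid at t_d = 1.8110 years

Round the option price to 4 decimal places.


PV(D) = D * exp(-r * t_d) = 0.3493 * 0.93180753 = 0.32548037
S_0' = S_0 - PV(D) = 26.8200 - 0.32548037 = 26.49451963
d1 = (ln(S_0'/K) + (r + sigma^2/2)*T) / (sigma*sqrt(T)) = 0.35378547
d2 = d1 - sigma*sqrt(T) = 0.19822197
exp(-rT) = 0.92496443
N(-d1) = 0.36174983; N(-d2) = 0.42143570
P = K * exp(-rT) * N(-d2) - S_0' * N(-d1) = 27.4400 * 0.92496443 * 0.42143570 - 26.49451963 * 0.36174983 = 1.1121

Answer: Price = 1.1121


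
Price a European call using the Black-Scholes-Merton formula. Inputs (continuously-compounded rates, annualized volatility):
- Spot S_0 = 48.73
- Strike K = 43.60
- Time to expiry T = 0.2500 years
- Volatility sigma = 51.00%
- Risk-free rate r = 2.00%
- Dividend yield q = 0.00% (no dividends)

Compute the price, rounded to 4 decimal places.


Answer: Price = 7.8204

Derivation:
d1 = (ln(S/K) + (r - q + 0.5*sigma^2) * T) / (sigma * sqrt(T)) = 0.58333414
d2 = d1 - sigma * sqrt(T) = 0.32833414
exp(-rT) = 0.99501248; exp(-qT) = 1.00000000
C = S_0 * exp(-qT) * N(d1) - K * exp(-rT) * N(d2)
N(d1) = 0.72016581; N(d2) = 0.62867048
C = 48.7300 * 1.00000000 * 0.72016581 - 43.6000 * 0.99501248 * 0.62867048 = 7.8204


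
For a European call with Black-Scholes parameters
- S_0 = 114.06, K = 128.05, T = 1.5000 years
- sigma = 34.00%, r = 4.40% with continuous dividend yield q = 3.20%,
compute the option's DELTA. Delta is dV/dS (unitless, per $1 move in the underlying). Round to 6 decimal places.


Answer: Delta = 0.466527

Derivation:
d1 = -0.0264069089; d2 = -0.4428201652
phi(d1) = 0.3988032085; exp(-qT) = 0.9531337871; exp(-rT) = 0.9361308643
N(d1) = 0.4894663918
Delta = exp(-qT) * N(d1) = 0.9531337871 * 0.4894663918 = 0.466527


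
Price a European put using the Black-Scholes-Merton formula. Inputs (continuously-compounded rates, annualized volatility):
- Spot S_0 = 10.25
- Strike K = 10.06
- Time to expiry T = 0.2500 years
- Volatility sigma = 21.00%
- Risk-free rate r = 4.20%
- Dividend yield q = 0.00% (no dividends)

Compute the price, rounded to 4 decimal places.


d1 = (ln(S/K) + (r - q + 0.5*sigma^2) * T) / (sigma * sqrt(T)) = 0.33069563
d2 = d1 - sigma * sqrt(T) = 0.22569563
exp(-rT) = 0.98955493; exp(-qT) = 1.00000000
P = K * exp(-rT) * N(-d2) - S_0 * exp(-qT) * N(-d1)
N(-d1) = 0.37043720; N(-d2) = 0.41071908
P = 10.0600 * 0.98955493 * 0.41071908 - 10.2500 * 1.00000000 * 0.37043720 = 0.2917

Answer: Price = 0.2917


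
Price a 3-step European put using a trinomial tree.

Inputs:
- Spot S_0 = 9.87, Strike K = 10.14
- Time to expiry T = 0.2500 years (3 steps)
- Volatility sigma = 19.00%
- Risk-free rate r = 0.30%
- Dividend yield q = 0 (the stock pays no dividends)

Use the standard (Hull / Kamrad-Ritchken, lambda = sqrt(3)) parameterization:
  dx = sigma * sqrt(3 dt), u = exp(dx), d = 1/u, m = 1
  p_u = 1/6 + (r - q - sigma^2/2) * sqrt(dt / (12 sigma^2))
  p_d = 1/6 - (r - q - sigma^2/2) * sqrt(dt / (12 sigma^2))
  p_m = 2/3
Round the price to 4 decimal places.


Answer: Price = V(0,0) = 0.5283

Derivation:
dt = T/N = 0.083333; dx = sigma*sqrt(3*dt) = 0.095000
u = exp(dx) = 1.099659; d = 1/u = 0.909373
p_u = 0.160066, p_m = 0.666667, p_d = 0.173268
Discount per step: exp(-r*dt) = 0.999750
Stock lattice S(k, j) with j the centered position index:
  k=0: S(0,+0) = 9.8700
  k=1: S(1,-1) = 8.9755; S(1,+0) = 9.8700; S(1,+1) = 10.8536
  k=2: S(2,-2) = 8.1621; S(2,-1) = 8.9755; S(2,+0) = 9.8700; S(2,+1) = 10.8536; S(2,+2) = 11.9353
  k=3: S(3,-3) = 7.4224; S(3,-2) = 8.1621; S(3,-1) = 8.9755; S(3,+0) = 9.8700; S(3,+1) = 10.8536; S(3,+2) = 11.9353; S(3,+3) = 13.1248
Terminal payoffs V(N, j) = max(K - S_T, 0):
  V(3,-3) = 2.717619; V(3,-2) = 1.977913; V(3,-1) = 1.164489; V(3,+0) = 0.270000; V(3,+1) = 0.000000; V(3,+2) = 0.000000; V(3,+3) = 0.000000
Backward induction: V(k, j) = exp(-r*dt) * [p_u * V(k+1, j+1) + p_m * V(k+1, j) + p_d * V(k+1, j-1)]
  V(2,-2) = exp(-r*dt) * [p_u*1.164489 + p_m*1.977913 + p_d*2.717619] = 1.975385
  V(2,-1) = exp(-r*dt) * [p_u*0.270000 + p_m*1.164489 + p_d*1.977913] = 1.161962
  V(2,+0) = exp(-r*dt) * [p_u*0.000000 + p_m*0.270000 + p_d*1.164489] = 0.381673
  V(2,+1) = exp(-r*dt) * [p_u*0.000000 + p_m*0.000000 + p_d*0.270000] = 0.046771
  V(2,+2) = exp(-r*dt) * [p_u*0.000000 + p_m*0.000000 + p_d*0.000000] = 0.000000
  V(1,-1) = exp(-r*dt) * [p_u*0.381673 + p_m*1.161962 + p_d*1.975385] = 1.177709
  V(1,+0) = exp(-r*dt) * [p_u*0.046771 + p_m*0.381673 + p_d*1.161962] = 0.463149
  V(1,+1) = exp(-r*dt) * [p_u*0.000000 + p_m*0.046771 + p_d*0.381673] = 0.097288
  V(0,+0) = exp(-r*dt) * [p_u*0.097288 + p_m*0.463149 + p_d*1.177709] = 0.528265


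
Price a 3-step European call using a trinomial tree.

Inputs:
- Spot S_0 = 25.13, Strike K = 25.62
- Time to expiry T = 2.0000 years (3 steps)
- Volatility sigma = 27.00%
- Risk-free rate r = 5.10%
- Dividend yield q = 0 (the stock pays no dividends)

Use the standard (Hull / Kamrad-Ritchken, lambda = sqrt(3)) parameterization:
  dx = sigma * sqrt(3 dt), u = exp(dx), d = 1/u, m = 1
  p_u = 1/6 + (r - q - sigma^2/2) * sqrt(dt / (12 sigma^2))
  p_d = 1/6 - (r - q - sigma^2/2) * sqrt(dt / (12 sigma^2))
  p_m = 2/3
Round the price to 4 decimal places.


dt = T/N = 0.666667; dx = sigma*sqrt(3*dt) = 0.381838
u = exp(dx) = 1.464974; d = 1/u = 0.682606
p_u = 0.179368, p_m = 0.666667, p_d = 0.153965
Discount per step: exp(-r*dt) = 0.966572
Stock lattice S(k, j) with j the centered position index:
  k=0: S(0,+0) = 25.1300
  k=1: S(1,-1) = 17.1539; S(1,+0) = 25.1300; S(1,+1) = 36.8148
  k=2: S(2,-2) = 11.7093; S(2,-1) = 17.1539; S(2,+0) = 25.1300; S(2,+1) = 36.8148; S(2,+2) = 53.9327
  k=3: S(3,-3) = 7.9929; S(3,-2) = 11.7093; S(3,-1) = 17.1539; S(3,+0) = 25.1300; S(3,+1) = 36.8148; S(3,+2) = 53.9327; S(3,+3) = 79.0101
Terminal payoffs V(N, j) = max(S_T - K, 0):
  V(3,-3) = 0.000000; V(3,-2) = 0.000000; V(3,-1) = 0.000000; V(3,+0) = 0.000000; V(3,+1) = 11.194803; V(3,+2) = 28.312738; V(3,+3) = 53.390072
Backward induction: V(k, j) = exp(-r*dt) * [p_u * V(k+1, j+1) + p_m * V(k+1, j) + p_d * V(k+1, j-1)]
  V(2,-2) = exp(-r*dt) * [p_u*0.000000 + p_m*0.000000 + p_d*0.000000] = 0.000000
  V(2,-1) = exp(-r*dt) * [p_u*0.000000 + p_m*0.000000 + p_d*0.000000] = 0.000000
  V(2,+0) = exp(-r*dt) * [p_u*11.194803 + p_m*0.000000 + p_d*0.000000] = 1.940870
  V(2,+1) = exp(-r*dt) * [p_u*28.312738 + p_m*11.194803 + p_d*0.000000] = 12.122365
  V(2,+2) = exp(-r*dt) * [p_u*53.390072 + p_m*28.312738 + p_d*11.194803] = 29.166544
  V(1,-1) = exp(-r*dt) * [p_u*1.940870 + p_m*0.000000 + p_d*0.000000] = 0.336493
  V(1,+0) = exp(-r*dt) * [p_u*12.122365 + p_m*1.940870 + p_d*0.000000] = 3.352343
  V(1,+1) = exp(-r*dt) * [p_u*29.166544 + p_m*12.122365 + p_d*1.940870] = 13.156932
  V(0,+0) = exp(-r*dt) * [p_u*13.156932 + p_m*3.352343 + p_d*0.336493] = 4.491311

Answer: Price = V(0,0) = 4.4913


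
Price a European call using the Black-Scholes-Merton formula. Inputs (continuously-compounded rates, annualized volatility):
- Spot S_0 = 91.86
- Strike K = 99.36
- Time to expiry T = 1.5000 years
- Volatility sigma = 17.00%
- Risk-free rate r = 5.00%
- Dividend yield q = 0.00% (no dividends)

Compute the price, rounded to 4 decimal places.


d1 = (ln(S/K) + (r - q + 0.5*sigma^2) * T) / (sigma * sqrt(T)) = 0.08737023
d2 = d1 - sigma * sqrt(T) = -0.12083640
exp(-rT) = 0.92774349; exp(-qT) = 1.00000000
C = S_0 * exp(-qT) * N(d1) - K * exp(-rT) * N(d2)
N(d1) = 0.53481138; N(d2) = 0.45191031
C = 91.8600 * 1.00000000 * 0.53481138 - 99.3600 * 0.92774349 * 0.45191031 = 7.4704

Answer: Price = 7.4704


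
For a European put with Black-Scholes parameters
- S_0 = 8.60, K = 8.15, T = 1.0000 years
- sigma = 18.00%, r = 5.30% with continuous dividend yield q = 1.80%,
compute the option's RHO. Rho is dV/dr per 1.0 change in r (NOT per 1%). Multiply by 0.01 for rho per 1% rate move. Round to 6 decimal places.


Answer: Rho = -2.654746

Derivation:
d1 = 0.5830237556; d2 = 0.4030237556
phi(d1) = 0.3365875845; exp(-qT) = 0.9821610324; exp(-rT) = 0.9483800125
N(-d2) = 0.3434653743
Rho = -K*T*exp(-rT)*N(-d2) = -8.1500 * 1.0000 * 0.9483800125 * 0.3434653743 = -2.654746


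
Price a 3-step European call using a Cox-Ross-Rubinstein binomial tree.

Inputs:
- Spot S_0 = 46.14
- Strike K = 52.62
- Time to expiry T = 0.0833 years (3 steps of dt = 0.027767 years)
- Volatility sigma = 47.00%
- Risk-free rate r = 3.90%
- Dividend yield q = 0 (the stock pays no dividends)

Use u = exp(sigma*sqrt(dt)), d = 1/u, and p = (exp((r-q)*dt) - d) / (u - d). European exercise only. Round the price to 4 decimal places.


Answer: Price = V(0,0) = 0.6622

Derivation:
dt = T/N = 0.027767
u = exp(sigma*sqrt(dt)) = 1.081466; d = 1/u = 0.924671
p = (exp((r-q)*dt) - d) / (u - d) = 0.487341
Discount per step: exp(-r*dt) = 0.998918
Stock lattice S(k, i) with i counting down-moves:
  k=0: S(0,0) = 46.1400
  k=1: S(1,0) = 49.8988; S(1,1) = 42.6643
  k=2: S(2,0) = 53.9639; S(2,1) = 46.1400; S(2,2) = 39.4504
  k=3: S(3,0) = 58.3601; S(3,1) = 49.8988; S(3,2) = 42.6643; S(3,3) = 36.4787
Terminal payoffs V(N, i) = max(S_T - K, 0):
  V(3,0) = 5.740147; V(3,1) = 0.000000; V(3,2) = 0.000000; V(3,3) = 0.000000
Backward induction: V(k, i) = exp(-r*dt) * [p * V(k+1, i) + (1-p) * V(k+1, i+1)].
  V(2,0) = exp(-r*dt) * [p*5.740147 + (1-p)*0.000000] = 2.794380
  V(2,1) = exp(-r*dt) * [p*0.000000 + (1-p)*0.000000] = 0.000000
  V(2,2) = exp(-r*dt) * [p*0.000000 + (1-p)*0.000000] = 0.000000
  V(1,0) = exp(-r*dt) * [p*2.794380 + (1-p)*0.000000] = 1.360341
  V(1,1) = exp(-r*dt) * [p*0.000000 + (1-p)*0.000000] = 0.000000
  V(0,0) = exp(-r*dt) * [p*1.360341 + (1-p)*0.000000] = 0.662232


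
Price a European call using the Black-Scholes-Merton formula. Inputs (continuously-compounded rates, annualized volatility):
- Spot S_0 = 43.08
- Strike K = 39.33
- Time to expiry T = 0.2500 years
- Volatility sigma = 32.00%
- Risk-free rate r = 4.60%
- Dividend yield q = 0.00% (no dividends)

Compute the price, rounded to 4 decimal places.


d1 = (ln(S/K) + (r - q + 0.5*sigma^2) * T) / (sigma * sqrt(T)) = 0.72107041
d2 = d1 - sigma * sqrt(T) = 0.56107041
exp(-rT) = 0.98856587; exp(-qT) = 1.00000000
C = S_0 * exp(-qT) * N(d1) - K * exp(-rT) * N(d2)
N(d1) = 0.76456690; N(d2) = 0.71262523
C = 43.0800 * 1.00000000 * 0.76456690 - 39.3300 * 0.98856587 * 0.71262523 = 5.2305

Answer: Price = 5.2305


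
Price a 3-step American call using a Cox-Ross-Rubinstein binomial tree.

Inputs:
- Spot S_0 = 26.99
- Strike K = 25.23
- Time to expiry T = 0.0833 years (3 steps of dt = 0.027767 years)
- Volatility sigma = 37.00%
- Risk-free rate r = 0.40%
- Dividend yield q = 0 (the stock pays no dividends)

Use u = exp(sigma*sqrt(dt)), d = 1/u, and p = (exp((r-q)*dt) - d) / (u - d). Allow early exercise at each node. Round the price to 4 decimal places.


Answer: Price = V(0,0) = 2.1493

Derivation:
dt = T/N = 0.027767
u = exp(sigma*sqrt(dt)) = 1.063595; d = 1/u = 0.940208
p = (exp((r-q)*dt) - d) / (u - d) = 0.485491
Discount per step: exp(-r*dt) = 0.999889
Stock lattice S(k, i) with i counting down-moves:
  k=0: S(0,0) = 26.9900
  k=1: S(1,0) = 28.7064; S(1,1) = 25.3762
  k=2: S(2,0) = 30.5320; S(2,1) = 26.9900; S(2,2) = 23.8589
  k=3: S(3,0) = 32.4737; S(3,1) = 28.7064; S(3,2) = 25.3762; S(3,3) = 22.4323
Terminal payoffs V(N, i) = max(S_T - K, 0):
  V(3,0) = 7.243664; V(3,1) = 3.476419; V(3,2) = 0.146209; V(3,3) = 0.000000
Backward induction: V(k, i) = exp(-r*dt) * [p * V(k+1, i) + (1-p) * V(k+1, i+1)]; then take max(V_cont, immediate exercise) for American.
  V(2,0) = exp(-r*dt) * [p*7.243664 + (1-p)*3.476419] = 5.304795; exercise = 5.301993; V(2,0) = max -> 5.304795
  V(2,1) = exp(-r*dt) * [p*3.476419 + (1-p)*0.146209] = 1.762802; exercise = 1.760000; V(2,1) = max -> 1.762802
  V(2,2) = exp(-r*dt) * [p*0.146209 + (1-p)*0.000000] = 0.070976; exercise = 0.000000; V(2,2) = max -> 0.070976
  V(1,0) = exp(-r*dt) * [p*5.304795 + (1-p)*1.762802] = 3.482023; exercise = 3.476419; V(1,0) = max -> 3.482023
  V(1,1) = exp(-r*dt) * [p*1.762802 + (1-p)*0.070976] = 0.892244; exercise = 0.146209; V(1,1) = max -> 0.892244
  V(0,0) = exp(-r*dt) * [p*3.482023 + (1-p)*0.892244] = 2.149321; exercise = 1.760000; V(0,0) = max -> 2.149321


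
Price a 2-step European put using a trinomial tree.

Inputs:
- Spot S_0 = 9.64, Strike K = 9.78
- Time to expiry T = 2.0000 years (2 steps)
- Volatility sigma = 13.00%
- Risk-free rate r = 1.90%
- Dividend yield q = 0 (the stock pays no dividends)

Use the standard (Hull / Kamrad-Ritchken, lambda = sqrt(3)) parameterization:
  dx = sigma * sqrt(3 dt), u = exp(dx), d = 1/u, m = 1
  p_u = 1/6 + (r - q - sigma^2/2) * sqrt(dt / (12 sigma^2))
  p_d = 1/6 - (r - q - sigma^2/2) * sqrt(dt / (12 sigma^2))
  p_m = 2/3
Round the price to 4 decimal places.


dt = T/N = 1.000000; dx = sigma*sqrt(3*dt) = 0.225167
u = exp(dx) = 1.252531; d = 1/u = 0.798383
p_u = 0.190094, p_m = 0.666667, p_d = 0.143240
Discount per step: exp(-r*dt) = 0.981179
Stock lattice S(k, j) with j the centered position index:
  k=0: S(0,+0) = 9.6400
  k=1: S(1,-1) = 7.6964; S(1,+0) = 9.6400; S(1,+1) = 12.0744
  k=2: S(2,-2) = 6.1447; S(2,-1) = 7.6964; S(2,+0) = 9.6400; S(2,+1) = 12.0744; S(2,+2) = 15.1236
Terminal payoffs V(N, j) = max(K - S_T, 0):
  V(2,-2) = 3.635312; V(2,-1) = 2.083586; V(2,+0) = 0.140000; V(2,+1) = 0.000000; V(2,+2) = 0.000000
Backward induction: V(k, j) = exp(-r*dt) * [p_u * V(k+1, j+1) + p_m * V(k+1, j) + p_d * V(k+1, j-1)]
  V(1,-1) = exp(-r*dt) * [p_u*0.140000 + p_m*2.083586 + p_d*3.635312] = 1.899947
  V(1,+0) = exp(-r*dt) * [p_u*0.000000 + p_m*0.140000 + p_d*2.083586] = 0.384412
  V(1,+1) = exp(-r*dt) * [p_u*0.000000 + p_m*0.000000 + p_d*0.140000] = 0.019676
  V(0,+0) = exp(-r*dt) * [p_u*0.019676 + p_m*0.384412 + p_d*1.899947] = 0.522147

Answer: Price = V(0,0) = 0.5221


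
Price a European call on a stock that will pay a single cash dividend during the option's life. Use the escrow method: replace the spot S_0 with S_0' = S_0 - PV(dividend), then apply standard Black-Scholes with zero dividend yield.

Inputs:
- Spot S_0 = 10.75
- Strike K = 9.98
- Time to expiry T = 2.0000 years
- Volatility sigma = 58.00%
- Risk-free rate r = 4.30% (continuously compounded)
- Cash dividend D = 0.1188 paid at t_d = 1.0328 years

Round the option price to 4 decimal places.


PV(D) = D * exp(-r * t_d) = 0.1188 * 0.95656130 = 0.11363948
S_0' = S_0 - PV(D) = 10.7500 - 0.11363948 = 10.63636052
d1 = (ln(S_0'/K) + (r + sigma^2/2)*T) / (sigma*sqrt(T)) = 0.59262288
d2 = d1 - sigma*sqrt(T) = -0.22762099
exp(-rT) = 0.91759423
N(d1) = 0.72328322; N(d2) = 0.40997045
C = S_0' * N(d1) - K * exp(-rT) * N(d2) = 10.63636052 * 0.72328322 - 9.9800 * 0.91759423 * 0.40997045 = 3.9388

Answer: Price = 3.9388


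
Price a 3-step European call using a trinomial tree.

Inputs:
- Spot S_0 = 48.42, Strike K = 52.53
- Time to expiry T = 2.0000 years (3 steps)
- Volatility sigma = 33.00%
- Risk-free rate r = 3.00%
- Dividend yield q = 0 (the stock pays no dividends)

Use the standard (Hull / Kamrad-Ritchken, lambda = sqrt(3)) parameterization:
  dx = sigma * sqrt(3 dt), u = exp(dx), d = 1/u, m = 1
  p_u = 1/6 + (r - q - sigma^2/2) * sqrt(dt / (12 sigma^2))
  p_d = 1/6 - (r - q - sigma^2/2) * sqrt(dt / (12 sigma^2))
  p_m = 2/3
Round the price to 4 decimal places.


dt = T/N = 0.666667; dx = sigma*sqrt(3*dt) = 0.466690
u = exp(dx) = 1.594708; d = 1/u = 0.627074
p_u = 0.149203, p_m = 0.666667, p_d = 0.184130
Discount per step: exp(-r*dt) = 0.980199
Stock lattice S(k, j) with j the centered position index:
  k=0: S(0,+0) = 48.4200
  k=1: S(1,-1) = 30.3629; S(1,+0) = 48.4200; S(1,+1) = 77.2157
  k=2: S(2,-2) = 19.0398; S(2,-1) = 30.3629; S(2,+0) = 48.4200; S(2,+1) = 77.2157; S(2,+2) = 123.1366
  k=3: S(3,-3) = 11.9394; S(3,-2) = 19.0398; S(3,-1) = 30.3629; S(3,+0) = 48.4200; S(3,+1) = 77.2157; S(3,+2) = 123.1366; S(3,+3) = 196.3668
Terminal payoffs V(N, j) = max(S_T - K, 0):
  V(3,-3) = 0.000000; V(3,-2) = 0.000000; V(3,-1) = 0.000000; V(3,+0) = 0.000000; V(3,+1) = 24.685748; V(3,+2) = 70.606550; V(3,+3) = 143.836808
Backward induction: V(k, j) = exp(-r*dt) * [p_u * V(k+1, j+1) + p_m * V(k+1, j) + p_d * V(k+1, j-1)]
  V(2,-2) = exp(-r*dt) * [p_u*0.000000 + p_m*0.000000 + p_d*0.000000] = 0.000000
  V(2,-1) = exp(-r*dt) * [p_u*0.000000 + p_m*0.000000 + p_d*0.000000] = 0.000000
  V(2,+0) = exp(-r*dt) * [p_u*24.685748 + p_m*0.000000 + p_d*0.000000] = 3.610262
  V(2,+1) = exp(-r*dt) * [p_u*70.606550 + p_m*24.685748 + p_d*0.000000] = 26.457418
  V(2,+2) = exp(-r*dt) * [p_u*143.836808 + p_m*70.606550 + p_d*24.685748] = 71.630316
  V(1,-1) = exp(-r*dt) * [p_u*3.610262 + p_m*0.000000 + p_d*0.000000] = 0.527997
  V(1,+0) = exp(-r*dt) * [p_u*26.457418 + p_m*3.610262 + p_d*0.000000] = 6.228550
  V(1,+1) = exp(-r*dt) * [p_u*71.630316 + p_m*26.457418 + p_d*3.610262] = 28.416464
  V(0,+0) = exp(-r*dt) * [p_u*28.416464 + p_m*6.228550 + p_d*0.527997] = 8.321314

Answer: Price = V(0,0) = 8.3213


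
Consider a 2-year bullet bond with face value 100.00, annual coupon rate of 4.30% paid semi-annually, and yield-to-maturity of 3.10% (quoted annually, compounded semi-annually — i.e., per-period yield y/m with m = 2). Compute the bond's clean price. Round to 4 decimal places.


Coupon per period c = face * coupon_rate / m = 2.150000
Periods per year m = 2; per-period yield y/m = 0.015500
Number of cashflows N = 4
Cashflows (t years, CF_t, discount factor 1/(1+y/m)^(m*t), PV):
  t = 0.5000: CF_t = 2.150000, DF = 0.984737, PV = 2.117184
  t = 1.0000: CF_t = 2.150000, DF = 0.969706, PV = 2.084868
  t = 1.5000: CF_t = 2.150000, DF = 0.954905, PV = 2.053046
  t = 2.0000: CF_t = 102.150000, DF = 0.940330, PV = 96.054709
Price P = sum_t PV_t = 102.309807

Answer: Price = 102.3098


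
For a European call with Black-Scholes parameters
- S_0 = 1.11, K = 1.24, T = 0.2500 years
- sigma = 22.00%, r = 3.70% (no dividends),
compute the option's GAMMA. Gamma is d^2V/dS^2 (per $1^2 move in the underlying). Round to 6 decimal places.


Answer: Gamma = 2.242273

Derivation:
d1 = -0.8677396754; d2 = -0.9777396754
phi(d1) = 0.2737815905; exp(-qT) = 1.0000000000; exp(-rT) = 0.9907926496
Gamma = exp(-qT) * phi(d1) / (S * sigma * sqrt(T)) = 1.0000000000 * 0.2737815905 / (1.1100 * 0.2200 * 0.5000000000) = 2.242273


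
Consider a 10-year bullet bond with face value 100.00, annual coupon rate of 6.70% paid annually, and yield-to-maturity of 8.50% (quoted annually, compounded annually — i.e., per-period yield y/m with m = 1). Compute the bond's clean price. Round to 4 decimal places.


Coupon per period c = face * coupon_rate / m = 6.700000
Periods per year m = 1; per-period yield y/m = 0.085000
Number of cashflows N = 10
Cashflows (t years, CF_t, discount factor 1/(1+y/m)^(m*t), PV):
  t = 1.0000: CF_t = 6.700000, DF = 0.921659, PV = 6.175115
  t = 2.0000: CF_t = 6.700000, DF = 0.849455, PV = 5.691350
  t = 3.0000: CF_t = 6.700000, DF = 0.782908, PV = 5.245484
  t = 4.0000: CF_t = 6.700000, DF = 0.721574, PV = 4.834548
  t = 5.0000: CF_t = 6.700000, DF = 0.665045, PV = 4.455804
  t = 6.0000: CF_t = 6.700000, DF = 0.612945, PV = 4.106732
  t = 7.0000: CF_t = 6.700000, DF = 0.564926, PV = 3.785007
  t = 8.0000: CF_t = 6.700000, DF = 0.520669, PV = 3.488485
  t = 9.0000: CF_t = 6.700000, DF = 0.479880, PV = 3.215194
  t = 10.0000: CF_t = 106.700000, DF = 0.442285, PV = 47.191854
Price P = sum_t PV_t = 88.189573

Answer: Price = 88.1896


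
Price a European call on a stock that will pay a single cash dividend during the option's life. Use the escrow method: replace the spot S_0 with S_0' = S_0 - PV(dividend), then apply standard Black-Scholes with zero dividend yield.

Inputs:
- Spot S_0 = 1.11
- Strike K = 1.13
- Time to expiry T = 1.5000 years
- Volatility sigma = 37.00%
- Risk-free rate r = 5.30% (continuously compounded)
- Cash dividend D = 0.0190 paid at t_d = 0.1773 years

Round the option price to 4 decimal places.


PV(D) = D * exp(-r * t_d) = 0.0190 * 0.99064711 = 0.01882230
S_0' = S_0 - PV(D) = 1.1100 - 0.01882230 = 1.09117770
d1 = (ln(S_0'/K) + (r + sigma^2/2)*T) / (sigma*sqrt(T)) = 0.32486621
d2 = d1 - sigma*sqrt(T) = -0.12828939
exp(-rT) = 0.92357802
N(d1) = 0.62735883; N(d2) = 0.44895998
C = S_0' * N(d1) - K * exp(-rT) * N(d2) = 1.09117770 * 0.62735883 - 1.1300 * 0.92357802 * 0.44895998 = 0.2160

Answer: Price = 0.2160


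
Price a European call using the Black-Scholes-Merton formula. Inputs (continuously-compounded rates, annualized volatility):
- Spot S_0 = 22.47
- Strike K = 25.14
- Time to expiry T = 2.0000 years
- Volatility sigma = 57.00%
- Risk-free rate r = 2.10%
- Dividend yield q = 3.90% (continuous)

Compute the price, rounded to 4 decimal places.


Answer: Price = 5.4783

Derivation:
d1 = (ln(S/K) + (r - q + 0.5*sigma^2) * T) / (sigma * sqrt(T)) = 0.21910495
d2 = d1 - sigma * sqrt(T) = -0.58699678
exp(-rT) = 0.95886978; exp(-qT) = 0.92496443
C = S_0 * exp(-qT) * N(d1) - K * exp(-rT) * N(d2)
N(d1) = 0.58671585; N(d2) = 0.27860294
C = 22.4700 * 0.92496443 * 0.58671585 - 25.1400 * 0.95886978 * 0.27860294 = 5.4783


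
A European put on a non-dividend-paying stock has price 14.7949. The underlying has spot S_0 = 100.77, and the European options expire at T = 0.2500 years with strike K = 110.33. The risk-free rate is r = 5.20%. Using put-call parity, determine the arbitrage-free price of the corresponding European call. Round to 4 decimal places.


Put-call parity: C - P = S_0 * exp(-qT) - K * exp(-rT).
S_0 * exp(-qT) = 100.7700 * 1.00000000 = 100.77000000
K * exp(-rT) = 110.3300 * 0.98708414 = 108.90499262
C = P + S*exp(-qT) - K*exp(-rT)
C = 14.7949 + 100.77000000 - 108.90499262 = 6.6599

Answer: Call price = 6.6599


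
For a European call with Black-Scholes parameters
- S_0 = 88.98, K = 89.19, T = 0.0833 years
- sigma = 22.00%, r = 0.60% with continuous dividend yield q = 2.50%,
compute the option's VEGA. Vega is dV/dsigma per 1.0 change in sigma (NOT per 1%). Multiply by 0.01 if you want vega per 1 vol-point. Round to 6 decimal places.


Answer: Vega = 10.219300

Derivation:
d1 = -0.0303034137; d2 = -0.0937992403
phi(d1) = 0.3987591487; exp(-qT) = 0.9979196669; exp(-rT) = 0.9995003249
Vega = S * exp(-qT) * phi(d1) * sqrt(T) = 88.9800 * 0.9979196669 * 0.3987591487 * 0.2886173938 = 10.219300


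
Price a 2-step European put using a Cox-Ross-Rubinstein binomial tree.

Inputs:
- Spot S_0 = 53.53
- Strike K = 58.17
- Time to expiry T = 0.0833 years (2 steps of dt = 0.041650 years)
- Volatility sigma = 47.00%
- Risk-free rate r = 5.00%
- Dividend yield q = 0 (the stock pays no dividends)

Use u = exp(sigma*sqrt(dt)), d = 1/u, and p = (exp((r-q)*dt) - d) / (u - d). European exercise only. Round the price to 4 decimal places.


dt = T/N = 0.041650
u = exp(sigma*sqrt(dt)) = 1.100670; d = 1/u = 0.908537
p = (exp((r-q)*dt) - d) / (u - d) = 0.486889
Discount per step: exp(-r*dt) = 0.997920
Stock lattice S(k, i) with i counting down-moves:
  k=0: S(0,0) = 53.5300
  k=1: S(1,0) = 58.9189; S(1,1) = 48.6340
  k=2: S(2,0) = 64.8502; S(2,1) = 53.5300; S(2,2) = 44.1858
Terminal payoffs V(N, i) = max(K - S_T, 0):
  V(2,0) = 0.000000; V(2,1) = 4.640000; V(2,2) = 13.984180
Backward induction: V(k, i) = exp(-r*dt) * [p * V(k+1, i) + (1-p) * V(k+1, i+1)].
  V(1,0) = exp(-r*dt) * [p*0.000000 + (1-p)*4.640000] = 2.375883
  V(1,1) = exp(-r*dt) * [p*4.640000 + (1-p)*13.984180] = 9.414977
  V(0,0) = exp(-r*dt) * [p*2.375883 + (1-p)*9.414977] = 5.975265

Answer: Price = V(0,0) = 5.9753


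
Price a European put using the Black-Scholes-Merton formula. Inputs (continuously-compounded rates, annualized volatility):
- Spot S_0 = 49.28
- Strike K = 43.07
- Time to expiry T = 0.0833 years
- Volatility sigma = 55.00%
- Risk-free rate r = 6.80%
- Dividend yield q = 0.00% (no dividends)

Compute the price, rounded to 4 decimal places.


Answer: Price = 0.7524

Derivation:
d1 = (ln(S/K) + (r - q + 0.5*sigma^2) * T) / (sigma * sqrt(T)) = 0.96356030
d2 = d1 - sigma * sqrt(T) = 0.80482074
exp(-rT) = 0.99435161; exp(-qT) = 1.00000000
P = K * exp(-rT) * N(-d2) - S_0 * exp(-qT) * N(-d1)
N(-d1) = 0.16763321; N(-d2) = 0.21046157
P = 43.0700 * 0.99435161 * 0.21046157 - 49.2800 * 1.00000000 * 0.16763321 = 0.7524


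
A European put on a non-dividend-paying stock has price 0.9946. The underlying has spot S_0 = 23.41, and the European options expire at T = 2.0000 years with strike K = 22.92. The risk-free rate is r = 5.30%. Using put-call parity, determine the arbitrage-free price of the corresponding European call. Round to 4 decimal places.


Put-call parity: C - P = S_0 * exp(-qT) - K * exp(-rT).
S_0 * exp(-qT) = 23.4100 * 1.00000000 = 23.41000000
K * exp(-rT) = 22.9200 * 0.89942465 = 20.61481293
C = P + S*exp(-qT) - K*exp(-rT)
C = 0.9946 + 23.41000000 - 20.61481293 = 3.7898

Answer: Call price = 3.7898


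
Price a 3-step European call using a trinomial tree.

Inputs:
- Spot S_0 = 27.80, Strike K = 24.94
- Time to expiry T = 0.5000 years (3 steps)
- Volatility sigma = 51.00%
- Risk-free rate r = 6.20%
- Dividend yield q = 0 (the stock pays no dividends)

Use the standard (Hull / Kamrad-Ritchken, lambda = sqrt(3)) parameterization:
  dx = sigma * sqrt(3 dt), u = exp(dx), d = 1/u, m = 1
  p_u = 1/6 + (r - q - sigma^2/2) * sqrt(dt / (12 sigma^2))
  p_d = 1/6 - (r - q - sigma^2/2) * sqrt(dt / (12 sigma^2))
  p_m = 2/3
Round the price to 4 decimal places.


dt = T/N = 0.166667; dx = sigma*sqrt(3*dt) = 0.360624
u = exp(dx) = 1.434225; d = 1/u = 0.697241
p_u = 0.150942, p_m = 0.666667, p_d = 0.182392
Discount per step: exp(-r*dt) = 0.989720
Stock lattice S(k, j) with j the centered position index:
  k=0: S(0,+0) = 27.8000
  k=1: S(1,-1) = 19.3833; S(1,+0) = 27.8000; S(1,+1) = 39.8714
  k=2: S(2,-2) = 13.5148; S(2,-1) = 19.3833; S(2,+0) = 27.8000; S(2,+1) = 39.8714; S(2,+2) = 57.1846
  k=3: S(3,-3) = 9.4231; S(3,-2) = 13.5148; S(3,-1) = 19.3833; S(3,+0) = 27.8000; S(3,+1) = 39.8714; S(3,+2) = 57.1846; S(3,+3) = 82.0156
Terminal payoffs V(N, j) = max(S_T - K, 0):
  V(3,-3) = 0.000000; V(3,-2) = 0.000000; V(3,-1) = 0.000000; V(3,+0) = 2.860000; V(3,+1) = 14.931448; V(3,+2) = 32.244618; V(3,+3) = 57.075594
Backward induction: V(k, j) = exp(-r*dt) * [p_u * V(k+1, j+1) + p_m * V(k+1, j) + p_d * V(k+1, j-1)]
  V(2,-2) = exp(-r*dt) * [p_u*0.000000 + p_m*0.000000 + p_d*0.000000] = 0.000000
  V(2,-1) = exp(-r*dt) * [p_u*2.860000 + p_m*0.000000 + p_d*0.000000] = 0.427255
  V(2,+0) = exp(-r*dt) * [p_u*14.931448 + p_m*2.860000 + p_d*0.000000] = 4.117674
  V(2,+1) = exp(-r*dt) * [p_u*32.244618 + p_m*14.931448 + p_d*2.860000] = 15.185266
  V(2,+2) = exp(-r*dt) * [p_u*57.075594 + p_m*32.244618 + p_d*14.931448] = 32.497320
  V(1,-1) = exp(-r*dt) * [p_u*4.117674 + p_m*0.427255 + p_d*0.000000] = 0.897048
  V(1,+0) = exp(-r*dt) * [p_u*15.185266 + p_m*4.117674 + p_d*0.427255] = 5.062548
  V(1,+1) = exp(-r*dt) * [p_u*32.497320 + p_m*15.185266 + p_d*4.117674] = 15.617521
  V(0,+0) = exp(-r*dt) * [p_u*15.617521 + p_m*5.062548 + p_d*0.897048] = 5.835369

Answer: Price = V(0,0) = 5.8354


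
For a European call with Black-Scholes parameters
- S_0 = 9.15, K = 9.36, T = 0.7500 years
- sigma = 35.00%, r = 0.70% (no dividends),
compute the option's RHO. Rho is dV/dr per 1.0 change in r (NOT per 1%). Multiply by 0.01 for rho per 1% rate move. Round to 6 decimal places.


Answer: Rho = 2.913315

Derivation:
d1 = 0.0940127116; d2 = -0.2090961797
phi(d1) = 0.3971831665; exp(-qT) = 1.0000000000; exp(-rT) = 0.9947637572
N(d2) = 0.4171865785
Rho = K*T*exp(-rT)*N(d2) = 9.3600 * 0.7500 * 0.9947637572 * 0.4171865785 = 2.913315


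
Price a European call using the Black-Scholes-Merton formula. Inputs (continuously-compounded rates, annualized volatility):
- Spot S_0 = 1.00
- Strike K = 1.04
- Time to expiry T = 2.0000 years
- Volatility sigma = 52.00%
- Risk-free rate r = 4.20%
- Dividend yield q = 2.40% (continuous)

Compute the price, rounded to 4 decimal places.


Answer: Price = 0.2724

Derivation:
d1 = (ln(S/K) + (r - q + 0.5*sigma^2) * T) / (sigma * sqrt(T)) = 0.36331593
d2 = d1 - sigma * sqrt(T) = -0.37207512
exp(-rT) = 0.91943126; exp(-qT) = 0.95313379
C = S_0 * exp(-qT) * N(d1) - K * exp(-rT) * N(d2)
N(d1) = 0.64181555; N(d2) = 0.35491846
C = 1.0000 * 0.95313379 * 0.64181555 - 1.0400 * 0.91943126 * 0.35491846 = 0.2724
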